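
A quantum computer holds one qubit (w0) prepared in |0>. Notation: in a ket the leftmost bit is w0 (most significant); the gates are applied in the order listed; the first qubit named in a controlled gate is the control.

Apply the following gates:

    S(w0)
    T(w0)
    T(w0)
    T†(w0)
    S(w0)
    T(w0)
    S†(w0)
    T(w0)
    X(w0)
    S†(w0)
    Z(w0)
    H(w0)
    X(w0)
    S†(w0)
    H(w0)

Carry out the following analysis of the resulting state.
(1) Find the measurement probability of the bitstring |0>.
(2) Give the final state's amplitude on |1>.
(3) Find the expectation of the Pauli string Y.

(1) A full measurement returns |0> with probability 1/2.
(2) The amplitude on |1> is -1/2 - I/2.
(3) In the final state, Y has expectation -1.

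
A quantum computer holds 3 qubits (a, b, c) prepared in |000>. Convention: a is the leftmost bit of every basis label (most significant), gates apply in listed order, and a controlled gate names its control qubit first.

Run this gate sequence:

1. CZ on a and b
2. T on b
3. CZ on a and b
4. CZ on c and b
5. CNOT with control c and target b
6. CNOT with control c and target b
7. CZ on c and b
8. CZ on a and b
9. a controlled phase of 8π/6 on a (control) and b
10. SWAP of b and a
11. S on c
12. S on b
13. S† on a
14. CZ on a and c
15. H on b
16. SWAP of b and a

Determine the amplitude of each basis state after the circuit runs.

The final amplitudes are sqrt(2)/2 on |000>, sqrt(2)/2 on |100>, and 0 on every other basis state. Key observation: the block from step 3 through step 8 cancels to the identity and can be dropped.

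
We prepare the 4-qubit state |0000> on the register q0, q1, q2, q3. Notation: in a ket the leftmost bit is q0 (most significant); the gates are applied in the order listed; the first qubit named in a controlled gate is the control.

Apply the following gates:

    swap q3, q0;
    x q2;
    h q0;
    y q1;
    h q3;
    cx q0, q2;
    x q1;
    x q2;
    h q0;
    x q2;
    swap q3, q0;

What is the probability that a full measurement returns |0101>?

Outcome |0101> occurs with probability 0.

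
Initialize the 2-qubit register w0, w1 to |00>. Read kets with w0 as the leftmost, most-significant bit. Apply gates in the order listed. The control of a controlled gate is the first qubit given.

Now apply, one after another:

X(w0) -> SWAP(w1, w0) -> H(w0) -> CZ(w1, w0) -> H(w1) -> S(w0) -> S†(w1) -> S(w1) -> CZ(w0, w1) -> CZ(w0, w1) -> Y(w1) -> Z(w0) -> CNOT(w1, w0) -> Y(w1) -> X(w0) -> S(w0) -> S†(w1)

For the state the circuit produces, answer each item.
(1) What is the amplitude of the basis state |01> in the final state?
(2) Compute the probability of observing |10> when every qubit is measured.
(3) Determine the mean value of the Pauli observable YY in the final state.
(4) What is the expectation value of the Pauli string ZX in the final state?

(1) The final state's coefficient on |01> equals -1/2. Key observation: steps 9-10 multiply out to the identity, so the circuit reduces to the remaining gates.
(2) A full measurement returns |10> with probability 1/4.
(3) The observable YY averages to 1.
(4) The observable ZX averages to -1.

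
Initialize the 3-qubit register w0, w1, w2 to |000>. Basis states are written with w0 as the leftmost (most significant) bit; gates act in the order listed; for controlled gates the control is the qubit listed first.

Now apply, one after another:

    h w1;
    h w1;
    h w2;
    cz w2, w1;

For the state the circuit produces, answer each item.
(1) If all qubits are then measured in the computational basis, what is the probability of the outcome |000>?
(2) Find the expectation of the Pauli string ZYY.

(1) A full measurement returns |000> with probability 1/2.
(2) The expectation value of ZYY is 0.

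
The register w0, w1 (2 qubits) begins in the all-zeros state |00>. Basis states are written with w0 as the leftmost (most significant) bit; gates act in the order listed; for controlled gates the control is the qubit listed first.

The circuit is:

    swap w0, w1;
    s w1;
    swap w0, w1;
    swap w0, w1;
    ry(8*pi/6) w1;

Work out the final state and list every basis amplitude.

The final amplitudes are -1/2 on |00>, sqrt(3)/2 on |01>, 0 on |10>, 0 on |11>.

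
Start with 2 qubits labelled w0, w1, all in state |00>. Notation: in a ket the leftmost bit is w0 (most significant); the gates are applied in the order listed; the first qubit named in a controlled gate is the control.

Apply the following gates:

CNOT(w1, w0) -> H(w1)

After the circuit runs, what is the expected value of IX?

The expectation value of IX is 1.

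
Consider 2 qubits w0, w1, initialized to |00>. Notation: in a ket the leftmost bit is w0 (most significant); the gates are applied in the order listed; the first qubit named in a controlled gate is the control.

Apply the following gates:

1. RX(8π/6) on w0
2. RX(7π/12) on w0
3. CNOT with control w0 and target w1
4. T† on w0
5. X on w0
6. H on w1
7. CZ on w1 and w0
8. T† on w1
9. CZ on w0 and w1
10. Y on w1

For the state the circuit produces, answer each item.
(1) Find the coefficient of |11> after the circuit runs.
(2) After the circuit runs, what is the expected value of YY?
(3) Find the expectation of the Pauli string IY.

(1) The final state's coefficient on |11> equals -I*sqrt(6*sqrt(2) + 12)/8 - I*sqrt(4 - 2*sqrt(2))/8.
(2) The observable YY averages to -sqrt(6)/8 + sqrt(2)/8.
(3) In the final state, IY has expectation -sqrt(3)/4 - 1/4.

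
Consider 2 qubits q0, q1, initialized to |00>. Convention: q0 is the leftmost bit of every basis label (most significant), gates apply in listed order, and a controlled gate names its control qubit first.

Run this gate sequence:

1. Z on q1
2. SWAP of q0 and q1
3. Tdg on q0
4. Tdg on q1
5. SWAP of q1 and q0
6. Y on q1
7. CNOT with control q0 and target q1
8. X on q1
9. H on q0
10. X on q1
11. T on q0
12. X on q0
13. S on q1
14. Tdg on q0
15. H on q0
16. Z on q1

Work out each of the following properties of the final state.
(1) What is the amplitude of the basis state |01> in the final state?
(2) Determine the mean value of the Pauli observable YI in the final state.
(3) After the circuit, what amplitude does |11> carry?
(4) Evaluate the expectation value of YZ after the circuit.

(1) |01> carries amplitude sqrt(2)/2 in the final state.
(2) The observable YI averages to 1.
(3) The amplitude on |11> is (1 - I)*exp(3*I*pi/4)/2.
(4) The observable YZ averages to -1.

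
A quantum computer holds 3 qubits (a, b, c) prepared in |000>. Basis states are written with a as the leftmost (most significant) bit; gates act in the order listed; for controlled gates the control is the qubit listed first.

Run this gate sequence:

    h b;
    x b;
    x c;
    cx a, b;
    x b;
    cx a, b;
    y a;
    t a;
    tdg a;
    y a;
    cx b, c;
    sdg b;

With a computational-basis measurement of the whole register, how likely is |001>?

The probability of measuring |001> is 1/2. Key observation: steps 7-10 multiply out to the identity, so the circuit reduces to the remaining gates.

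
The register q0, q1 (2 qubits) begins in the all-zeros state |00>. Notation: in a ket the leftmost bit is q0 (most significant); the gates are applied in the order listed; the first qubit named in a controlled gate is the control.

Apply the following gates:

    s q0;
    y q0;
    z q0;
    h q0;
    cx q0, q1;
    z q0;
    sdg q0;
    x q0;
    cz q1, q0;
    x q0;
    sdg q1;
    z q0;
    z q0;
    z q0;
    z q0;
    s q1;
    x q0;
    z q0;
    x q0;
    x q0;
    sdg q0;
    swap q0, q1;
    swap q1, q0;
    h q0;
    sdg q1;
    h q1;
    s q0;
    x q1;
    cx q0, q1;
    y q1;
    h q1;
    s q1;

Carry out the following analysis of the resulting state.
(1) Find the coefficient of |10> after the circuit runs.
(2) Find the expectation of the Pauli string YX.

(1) |10> carries amplitude -I/2 in the final state. Key observation: steps 10-17 multiply out to the identity, so the circuit reduces to the remaining gates.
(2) The expectation value of YX is -1.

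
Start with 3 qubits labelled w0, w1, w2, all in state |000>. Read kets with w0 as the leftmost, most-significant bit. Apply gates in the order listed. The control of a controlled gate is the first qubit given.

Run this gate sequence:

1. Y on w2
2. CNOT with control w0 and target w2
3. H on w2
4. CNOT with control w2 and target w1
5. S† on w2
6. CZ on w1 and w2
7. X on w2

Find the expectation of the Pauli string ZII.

The observable ZII averages to 1.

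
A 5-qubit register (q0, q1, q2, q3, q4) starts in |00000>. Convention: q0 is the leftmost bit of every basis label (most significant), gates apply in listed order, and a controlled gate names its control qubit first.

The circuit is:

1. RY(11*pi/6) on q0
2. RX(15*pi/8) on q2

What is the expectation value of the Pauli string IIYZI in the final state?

The observable IIYZI averages to sqrt(2 - sqrt(2))/2.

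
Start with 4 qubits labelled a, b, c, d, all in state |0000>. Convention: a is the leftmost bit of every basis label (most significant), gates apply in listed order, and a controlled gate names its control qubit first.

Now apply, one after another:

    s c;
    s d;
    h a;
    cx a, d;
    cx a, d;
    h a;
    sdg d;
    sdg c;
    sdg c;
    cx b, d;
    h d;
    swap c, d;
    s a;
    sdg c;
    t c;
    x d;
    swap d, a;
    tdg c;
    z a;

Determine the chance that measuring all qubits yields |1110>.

The probability of measuring |1110> is 0. Key observation: steps 1-8 multiply out to the identity, so the circuit reduces to the remaining gates.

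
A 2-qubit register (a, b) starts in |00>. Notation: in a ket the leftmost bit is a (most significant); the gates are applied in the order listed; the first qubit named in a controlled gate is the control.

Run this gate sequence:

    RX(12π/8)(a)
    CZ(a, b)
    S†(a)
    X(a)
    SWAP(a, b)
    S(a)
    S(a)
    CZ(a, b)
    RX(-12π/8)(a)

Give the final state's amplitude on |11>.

The final state's coefficient on |11> equals -I/2.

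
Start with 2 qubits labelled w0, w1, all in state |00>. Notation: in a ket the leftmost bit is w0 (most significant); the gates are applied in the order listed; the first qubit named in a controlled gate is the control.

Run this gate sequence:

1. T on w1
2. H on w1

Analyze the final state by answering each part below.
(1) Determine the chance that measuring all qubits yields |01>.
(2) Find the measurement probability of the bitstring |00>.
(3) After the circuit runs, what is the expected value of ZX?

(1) Outcome |01> occurs with probability 1/2.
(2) A full measurement returns |00> with probability 1/2.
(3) In the final state, ZX has expectation 1.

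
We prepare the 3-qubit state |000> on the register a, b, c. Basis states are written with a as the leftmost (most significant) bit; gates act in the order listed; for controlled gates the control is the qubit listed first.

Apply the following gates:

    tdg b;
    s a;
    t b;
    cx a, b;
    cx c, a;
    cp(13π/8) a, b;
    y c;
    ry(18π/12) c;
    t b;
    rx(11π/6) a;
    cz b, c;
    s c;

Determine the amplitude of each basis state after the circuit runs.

The resulting statevector has amplitude I*(1 + sqrt(3))/4 on |000>, -sqrt(3)/4 - 1/4 on |001>, 0 on |010>, 0 on |011>, 1/4 - sqrt(3)/4 on |100>, I*(1 - sqrt(3))/4 on |101>, 0 on |110>, 0 on |111>.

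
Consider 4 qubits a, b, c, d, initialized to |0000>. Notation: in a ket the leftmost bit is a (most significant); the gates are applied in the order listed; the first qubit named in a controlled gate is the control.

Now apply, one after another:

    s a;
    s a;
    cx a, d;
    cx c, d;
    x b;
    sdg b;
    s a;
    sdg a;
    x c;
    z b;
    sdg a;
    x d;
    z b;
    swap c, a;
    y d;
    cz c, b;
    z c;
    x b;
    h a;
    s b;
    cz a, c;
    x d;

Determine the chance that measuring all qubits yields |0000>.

Outcome |0000> occurs with probability 0.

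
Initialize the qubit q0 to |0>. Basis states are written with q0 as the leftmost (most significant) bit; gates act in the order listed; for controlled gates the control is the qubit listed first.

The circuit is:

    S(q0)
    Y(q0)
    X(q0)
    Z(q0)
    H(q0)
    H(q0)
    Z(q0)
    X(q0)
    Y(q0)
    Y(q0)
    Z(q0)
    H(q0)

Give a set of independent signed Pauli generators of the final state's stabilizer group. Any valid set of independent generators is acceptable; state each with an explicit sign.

The final state is stabilized by the group generated by -X; other independent generating sets are equally valid. Key observation: gates 2-9 undo each other exactly, leaving only the rest of the circuit to track.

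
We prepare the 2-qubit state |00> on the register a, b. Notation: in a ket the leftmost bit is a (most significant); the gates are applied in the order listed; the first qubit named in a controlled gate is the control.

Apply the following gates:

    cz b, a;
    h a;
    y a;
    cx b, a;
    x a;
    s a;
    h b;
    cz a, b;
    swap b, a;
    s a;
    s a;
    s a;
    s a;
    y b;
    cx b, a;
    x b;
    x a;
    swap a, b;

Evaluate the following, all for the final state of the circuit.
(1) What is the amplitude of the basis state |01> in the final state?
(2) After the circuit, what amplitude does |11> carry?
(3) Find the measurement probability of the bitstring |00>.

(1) The final state's coefficient on |01> equals -1/2. Key observation: the block from step 10 through step 13 cancels to the identity and can be dropped.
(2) The amplitude on |11> is -I/2.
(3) Outcome |00> occurs with probability 1/4.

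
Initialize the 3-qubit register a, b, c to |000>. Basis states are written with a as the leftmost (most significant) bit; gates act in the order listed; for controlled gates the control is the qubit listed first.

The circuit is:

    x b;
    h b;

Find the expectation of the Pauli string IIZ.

The expectation value of IIZ is 1.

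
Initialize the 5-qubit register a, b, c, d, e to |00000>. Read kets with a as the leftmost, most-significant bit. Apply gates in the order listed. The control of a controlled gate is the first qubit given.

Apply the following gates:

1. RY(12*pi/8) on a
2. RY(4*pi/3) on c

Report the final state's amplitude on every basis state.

The final amplitudes are sqrt(2)/4 on |00000>, -sqrt(6)/4 on |00100>, -sqrt(2)/4 on |10000>, sqrt(6)/4 on |10100>, and 0 on every other basis state.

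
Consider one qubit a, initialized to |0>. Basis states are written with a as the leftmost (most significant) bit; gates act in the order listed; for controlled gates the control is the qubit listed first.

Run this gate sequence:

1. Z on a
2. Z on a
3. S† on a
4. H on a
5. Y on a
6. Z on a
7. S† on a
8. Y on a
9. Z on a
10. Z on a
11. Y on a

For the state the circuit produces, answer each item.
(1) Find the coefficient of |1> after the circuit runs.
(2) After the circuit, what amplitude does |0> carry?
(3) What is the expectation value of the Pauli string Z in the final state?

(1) The final state's coefficient on |1> equals -sqrt(2)/2. Key observation: gates 8-11 undo each other exactly, leaving only the rest of the circuit to track.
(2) The amplitude on |0> is -sqrt(2)*I/2.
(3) The expectation value of Z is 0.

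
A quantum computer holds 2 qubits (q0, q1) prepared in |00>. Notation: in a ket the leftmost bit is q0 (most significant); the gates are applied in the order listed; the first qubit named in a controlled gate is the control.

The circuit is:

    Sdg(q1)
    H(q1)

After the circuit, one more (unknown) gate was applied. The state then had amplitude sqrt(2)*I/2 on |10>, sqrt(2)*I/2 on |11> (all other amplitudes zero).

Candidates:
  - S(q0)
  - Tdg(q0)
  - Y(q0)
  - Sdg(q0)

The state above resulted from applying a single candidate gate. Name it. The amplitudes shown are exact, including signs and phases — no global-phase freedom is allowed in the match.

The applied gate was Y(q0).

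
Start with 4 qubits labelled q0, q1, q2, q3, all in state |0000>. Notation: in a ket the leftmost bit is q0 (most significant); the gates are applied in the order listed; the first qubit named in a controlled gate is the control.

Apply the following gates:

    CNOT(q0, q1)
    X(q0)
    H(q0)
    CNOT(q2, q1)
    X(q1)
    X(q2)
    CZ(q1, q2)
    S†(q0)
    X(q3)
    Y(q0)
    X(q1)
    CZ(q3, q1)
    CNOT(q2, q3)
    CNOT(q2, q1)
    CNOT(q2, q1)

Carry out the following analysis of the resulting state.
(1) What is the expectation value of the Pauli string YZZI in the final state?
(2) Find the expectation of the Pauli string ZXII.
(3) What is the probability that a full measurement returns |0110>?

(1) The observable YZZI averages to -1.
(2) In the final state, ZXII has expectation 0.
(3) Outcome |0110> occurs with probability 0.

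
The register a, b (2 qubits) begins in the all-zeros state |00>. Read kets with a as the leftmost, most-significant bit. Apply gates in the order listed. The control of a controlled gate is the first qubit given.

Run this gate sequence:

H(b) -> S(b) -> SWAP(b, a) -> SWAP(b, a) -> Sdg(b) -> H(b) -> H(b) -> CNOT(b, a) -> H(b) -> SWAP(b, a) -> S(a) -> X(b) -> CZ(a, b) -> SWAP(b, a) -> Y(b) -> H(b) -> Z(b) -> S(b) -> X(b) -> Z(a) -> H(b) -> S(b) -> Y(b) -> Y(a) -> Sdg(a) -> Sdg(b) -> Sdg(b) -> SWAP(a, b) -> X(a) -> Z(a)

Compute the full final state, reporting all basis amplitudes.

After the circuit, the state carries amplitude -1/2 + I/2 on |00>, 1/2 + I/2 on |01>, 0 on |10>, 0 on |11>.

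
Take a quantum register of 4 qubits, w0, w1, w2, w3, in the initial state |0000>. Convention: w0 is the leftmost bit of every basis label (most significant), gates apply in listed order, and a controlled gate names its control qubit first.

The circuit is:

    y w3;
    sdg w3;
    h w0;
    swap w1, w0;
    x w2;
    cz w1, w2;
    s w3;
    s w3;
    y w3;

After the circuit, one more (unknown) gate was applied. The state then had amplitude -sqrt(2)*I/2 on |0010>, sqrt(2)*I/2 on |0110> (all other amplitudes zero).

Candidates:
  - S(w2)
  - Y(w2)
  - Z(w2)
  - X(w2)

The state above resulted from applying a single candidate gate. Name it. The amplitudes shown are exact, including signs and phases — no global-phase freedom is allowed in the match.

It was Z(w2) that produced the state shown.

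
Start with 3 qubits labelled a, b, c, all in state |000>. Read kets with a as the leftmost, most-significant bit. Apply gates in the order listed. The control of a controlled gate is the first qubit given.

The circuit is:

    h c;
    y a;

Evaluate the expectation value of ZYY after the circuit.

The observable ZYY averages to 0.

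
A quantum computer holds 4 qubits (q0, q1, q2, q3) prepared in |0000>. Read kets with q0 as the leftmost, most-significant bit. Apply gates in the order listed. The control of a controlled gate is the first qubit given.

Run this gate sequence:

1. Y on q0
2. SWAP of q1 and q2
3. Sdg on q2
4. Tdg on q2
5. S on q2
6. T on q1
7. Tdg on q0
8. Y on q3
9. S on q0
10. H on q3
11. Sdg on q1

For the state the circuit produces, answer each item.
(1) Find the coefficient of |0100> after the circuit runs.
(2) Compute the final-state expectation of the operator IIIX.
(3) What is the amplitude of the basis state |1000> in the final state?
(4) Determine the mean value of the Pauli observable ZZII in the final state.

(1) The final state's coefficient on |0100> equals 0.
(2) The observable IIIX averages to -1.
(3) The amplitude on |1000> is -sqrt(2)*exp(I*pi/4)/2.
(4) In the final state, ZZII has expectation -1.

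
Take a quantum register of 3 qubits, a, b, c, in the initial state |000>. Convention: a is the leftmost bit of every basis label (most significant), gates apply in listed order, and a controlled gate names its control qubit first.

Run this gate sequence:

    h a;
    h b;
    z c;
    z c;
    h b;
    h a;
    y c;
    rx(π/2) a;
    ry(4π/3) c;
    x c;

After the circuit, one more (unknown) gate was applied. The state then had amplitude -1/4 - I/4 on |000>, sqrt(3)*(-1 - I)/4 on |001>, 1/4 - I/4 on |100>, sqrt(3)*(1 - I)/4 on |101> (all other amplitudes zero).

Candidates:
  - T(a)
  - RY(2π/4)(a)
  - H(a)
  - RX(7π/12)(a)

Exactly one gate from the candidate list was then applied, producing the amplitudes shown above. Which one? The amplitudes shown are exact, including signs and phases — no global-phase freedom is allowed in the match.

It was H(a) that produced the state shown. Key observation: steps 1-6 multiply out to the identity, so the circuit reduces to the remaining gates.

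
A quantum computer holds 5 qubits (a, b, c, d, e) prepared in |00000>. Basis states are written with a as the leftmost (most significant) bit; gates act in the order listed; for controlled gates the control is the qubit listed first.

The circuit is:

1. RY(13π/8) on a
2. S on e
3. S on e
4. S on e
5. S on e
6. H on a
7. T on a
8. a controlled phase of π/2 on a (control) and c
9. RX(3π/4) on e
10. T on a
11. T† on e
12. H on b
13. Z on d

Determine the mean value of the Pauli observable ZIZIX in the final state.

In the final state, ZIZIX has expectation -2*I*sqrt(1/2 - sqrt(2)/4)*sqrt(sqrt(2)/4 + 1/2)*exp(I*pi/4)*sin(3*pi/16)*cos(3*pi/16) + 2*I*sqrt(1/2 - sqrt(2)/4)*sqrt(sqrt(2)/4 + 1/2)*exp(-I*pi/4)*sin(3*pi/16)*cos(3*pi/16). Key observation: steps 2-5 multiply out to the identity, so the circuit reduces to the remaining gates.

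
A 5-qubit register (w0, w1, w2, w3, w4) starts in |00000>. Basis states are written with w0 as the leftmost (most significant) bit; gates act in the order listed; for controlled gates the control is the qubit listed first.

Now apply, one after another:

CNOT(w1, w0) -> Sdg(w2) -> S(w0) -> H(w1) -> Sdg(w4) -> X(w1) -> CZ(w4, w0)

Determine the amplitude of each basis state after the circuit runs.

After the circuit, the state carries amplitude sqrt(2)/2 on |00000>, sqrt(2)/2 on |01000>, and 0 on every other basis state.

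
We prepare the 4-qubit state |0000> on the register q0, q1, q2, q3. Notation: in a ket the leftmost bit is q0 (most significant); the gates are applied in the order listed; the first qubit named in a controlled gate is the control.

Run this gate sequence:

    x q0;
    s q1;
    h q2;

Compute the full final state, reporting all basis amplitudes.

After the circuit, the state carries amplitude sqrt(2)/2 on |1000>, sqrt(2)/2 on |1010>, and 0 on every other basis state.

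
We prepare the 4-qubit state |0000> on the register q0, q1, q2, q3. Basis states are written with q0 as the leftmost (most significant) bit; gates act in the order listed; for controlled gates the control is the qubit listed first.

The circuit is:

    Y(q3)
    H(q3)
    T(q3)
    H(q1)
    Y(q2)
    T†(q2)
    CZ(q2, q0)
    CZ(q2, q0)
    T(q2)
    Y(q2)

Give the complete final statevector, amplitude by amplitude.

The final amplitudes are I/2 on |0000>, -exp(3*I*pi/4)/2 on |0001>, I/2 on |0100>, -exp(3*I*pi/4)/2 on |0101>, and 0 on every other basis state. Key observation: steps 5-10 multiply out to the identity, so the circuit reduces to the remaining gates.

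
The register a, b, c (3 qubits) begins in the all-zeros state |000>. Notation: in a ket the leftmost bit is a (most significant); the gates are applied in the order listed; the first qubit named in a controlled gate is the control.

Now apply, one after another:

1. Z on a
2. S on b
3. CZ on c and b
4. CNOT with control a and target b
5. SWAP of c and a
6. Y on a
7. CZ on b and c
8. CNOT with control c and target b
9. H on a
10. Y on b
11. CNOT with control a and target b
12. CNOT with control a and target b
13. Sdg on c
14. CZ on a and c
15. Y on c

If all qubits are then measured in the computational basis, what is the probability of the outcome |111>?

A full measurement returns |111> with probability 1/2.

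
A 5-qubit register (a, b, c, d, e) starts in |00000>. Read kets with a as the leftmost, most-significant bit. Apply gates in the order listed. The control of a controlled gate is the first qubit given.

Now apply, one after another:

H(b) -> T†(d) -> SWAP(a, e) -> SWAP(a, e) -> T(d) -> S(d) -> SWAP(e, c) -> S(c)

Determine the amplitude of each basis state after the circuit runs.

After the circuit, the state carries amplitude sqrt(2)/2 on |00000>, sqrt(2)/2 on |01000>, and 0 on every other basis state. Key observation: steps 2-5 multiply out to the identity, so the circuit reduces to the remaining gates.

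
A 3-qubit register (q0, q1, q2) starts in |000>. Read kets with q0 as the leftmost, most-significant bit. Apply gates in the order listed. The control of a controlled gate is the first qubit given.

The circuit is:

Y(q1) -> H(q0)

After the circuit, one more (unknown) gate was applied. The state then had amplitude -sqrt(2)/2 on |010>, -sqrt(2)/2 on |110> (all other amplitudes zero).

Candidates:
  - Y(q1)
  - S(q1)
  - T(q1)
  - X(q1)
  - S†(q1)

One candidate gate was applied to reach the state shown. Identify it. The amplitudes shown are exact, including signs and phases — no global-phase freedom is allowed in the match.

The unique candidate consistent with the amplitudes is S(q1).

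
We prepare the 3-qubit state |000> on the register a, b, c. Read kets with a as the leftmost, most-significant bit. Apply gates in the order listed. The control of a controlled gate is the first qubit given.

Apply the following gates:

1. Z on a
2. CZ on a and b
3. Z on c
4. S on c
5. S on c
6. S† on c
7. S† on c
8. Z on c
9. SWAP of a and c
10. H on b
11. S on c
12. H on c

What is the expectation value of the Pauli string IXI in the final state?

In the final state, IXI has expectation 1.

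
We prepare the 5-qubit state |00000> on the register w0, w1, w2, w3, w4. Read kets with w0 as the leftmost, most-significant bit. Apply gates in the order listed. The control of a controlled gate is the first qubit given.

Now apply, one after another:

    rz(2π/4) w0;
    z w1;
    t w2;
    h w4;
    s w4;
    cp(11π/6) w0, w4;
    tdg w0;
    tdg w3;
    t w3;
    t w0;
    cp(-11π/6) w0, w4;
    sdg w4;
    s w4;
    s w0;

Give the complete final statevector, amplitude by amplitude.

After the circuit, the state carries amplitude -sqrt(2)*exp(3*I*pi/4)/2 on |00000>, sqrt(2)*exp(I*pi/4)/2 on |00001>, and 0 on every other basis state.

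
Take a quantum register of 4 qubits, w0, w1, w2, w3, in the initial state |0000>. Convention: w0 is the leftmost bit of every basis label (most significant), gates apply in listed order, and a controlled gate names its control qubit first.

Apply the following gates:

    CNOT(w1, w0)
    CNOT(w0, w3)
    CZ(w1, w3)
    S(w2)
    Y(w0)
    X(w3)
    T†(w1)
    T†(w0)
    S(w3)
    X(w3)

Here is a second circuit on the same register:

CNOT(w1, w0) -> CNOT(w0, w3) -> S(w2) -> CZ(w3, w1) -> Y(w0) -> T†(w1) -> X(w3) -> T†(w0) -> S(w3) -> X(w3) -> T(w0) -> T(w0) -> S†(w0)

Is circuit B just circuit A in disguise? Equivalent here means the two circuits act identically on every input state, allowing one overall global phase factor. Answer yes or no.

Yes: on every input state the two circuits agree up to one overall phase factor.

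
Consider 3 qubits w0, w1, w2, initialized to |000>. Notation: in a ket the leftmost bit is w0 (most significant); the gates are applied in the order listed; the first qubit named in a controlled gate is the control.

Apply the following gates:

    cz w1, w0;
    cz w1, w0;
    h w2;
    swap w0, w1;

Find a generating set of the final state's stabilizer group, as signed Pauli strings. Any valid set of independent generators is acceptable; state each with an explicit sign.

The final state is stabilized by the group generated by +IIX, +ZII, +IZI; other independent generating sets are equally valid. Key observation: steps 1-2 multiply out to the identity, so the circuit reduces to the remaining gates.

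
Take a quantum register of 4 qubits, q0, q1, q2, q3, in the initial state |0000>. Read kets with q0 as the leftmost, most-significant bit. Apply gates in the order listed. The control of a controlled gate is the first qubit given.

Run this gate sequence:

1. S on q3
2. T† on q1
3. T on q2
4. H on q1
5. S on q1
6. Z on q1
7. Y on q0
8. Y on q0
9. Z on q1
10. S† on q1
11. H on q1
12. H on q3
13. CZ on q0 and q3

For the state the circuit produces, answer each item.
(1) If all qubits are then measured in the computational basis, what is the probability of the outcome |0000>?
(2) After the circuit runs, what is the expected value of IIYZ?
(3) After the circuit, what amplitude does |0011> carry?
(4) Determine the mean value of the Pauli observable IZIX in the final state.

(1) The probability of measuring |0000> is 1/2.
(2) The expectation value of IIYZ is 0.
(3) |0011> carries amplitude 0 in the final state.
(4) The expectation value of IZIX is 1.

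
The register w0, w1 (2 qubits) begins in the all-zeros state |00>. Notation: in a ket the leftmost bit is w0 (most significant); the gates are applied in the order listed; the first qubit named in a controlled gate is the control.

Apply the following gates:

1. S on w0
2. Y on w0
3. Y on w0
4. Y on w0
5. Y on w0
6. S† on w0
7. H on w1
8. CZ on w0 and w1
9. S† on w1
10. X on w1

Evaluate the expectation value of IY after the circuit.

The observable IY averages to 1. Key observation: gates 1-6 undo each other exactly, leaving only the rest of the circuit to track.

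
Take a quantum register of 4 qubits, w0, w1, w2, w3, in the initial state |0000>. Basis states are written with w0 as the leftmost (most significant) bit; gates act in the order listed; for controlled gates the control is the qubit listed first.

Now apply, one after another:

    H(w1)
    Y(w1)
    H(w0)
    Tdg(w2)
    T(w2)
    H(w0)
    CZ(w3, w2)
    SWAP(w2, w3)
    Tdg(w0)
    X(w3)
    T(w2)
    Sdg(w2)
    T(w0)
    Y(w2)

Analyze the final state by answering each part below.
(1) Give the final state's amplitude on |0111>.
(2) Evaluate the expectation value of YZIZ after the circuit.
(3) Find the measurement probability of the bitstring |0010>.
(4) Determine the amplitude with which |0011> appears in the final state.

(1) |0111> carries amplitude -sqrt(2)/2 in the final state.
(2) The observable YZIZ averages to 0.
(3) Outcome |0010> occurs with probability 0.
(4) The amplitude on |0011> is sqrt(2)/2.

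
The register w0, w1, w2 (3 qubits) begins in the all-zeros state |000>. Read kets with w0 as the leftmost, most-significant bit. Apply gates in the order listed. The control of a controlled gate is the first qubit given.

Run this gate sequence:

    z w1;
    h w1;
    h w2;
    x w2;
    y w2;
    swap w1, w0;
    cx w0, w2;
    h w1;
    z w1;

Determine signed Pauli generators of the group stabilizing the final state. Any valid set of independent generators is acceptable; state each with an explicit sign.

The final state is stabilized by the group generated by -XII, -IXI, -IIX; other independent generating sets are equally valid.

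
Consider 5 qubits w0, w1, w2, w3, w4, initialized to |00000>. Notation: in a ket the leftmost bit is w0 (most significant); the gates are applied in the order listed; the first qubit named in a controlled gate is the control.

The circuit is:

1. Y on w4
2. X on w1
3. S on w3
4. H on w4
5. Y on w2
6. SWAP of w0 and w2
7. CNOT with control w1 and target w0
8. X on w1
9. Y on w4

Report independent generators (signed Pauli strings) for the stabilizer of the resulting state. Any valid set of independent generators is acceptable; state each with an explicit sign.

One valid set of independent stabilizer generators is +IIIIX, +ZIIII, +IZIII, +IIZII, +IIIZI (any independent generating set of the same group is equally correct).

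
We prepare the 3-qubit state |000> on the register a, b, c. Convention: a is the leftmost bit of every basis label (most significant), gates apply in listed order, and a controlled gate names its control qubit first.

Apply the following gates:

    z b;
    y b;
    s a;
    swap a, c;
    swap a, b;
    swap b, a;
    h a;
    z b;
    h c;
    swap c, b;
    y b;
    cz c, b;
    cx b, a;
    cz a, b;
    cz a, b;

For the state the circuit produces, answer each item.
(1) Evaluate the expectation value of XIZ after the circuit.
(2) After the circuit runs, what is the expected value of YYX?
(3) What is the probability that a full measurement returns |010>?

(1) The observable XIZ averages to -1. Key observation: steps 14-15 multiply out to the identity, so the circuit reduces to the remaining gates.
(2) In the final state, YYX has expectation 0.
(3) The probability of measuring |010> is 0.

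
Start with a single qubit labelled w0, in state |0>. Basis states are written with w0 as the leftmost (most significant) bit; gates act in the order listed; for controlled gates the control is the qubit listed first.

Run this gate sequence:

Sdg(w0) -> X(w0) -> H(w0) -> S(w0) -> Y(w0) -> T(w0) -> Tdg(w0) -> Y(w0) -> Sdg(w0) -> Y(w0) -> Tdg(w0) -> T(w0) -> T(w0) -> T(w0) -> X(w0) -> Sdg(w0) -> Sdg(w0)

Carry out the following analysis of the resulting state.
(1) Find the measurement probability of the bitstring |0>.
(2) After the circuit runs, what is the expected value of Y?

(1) The probability of measuring |0> is 1/2. Key observation: the block from step 4 through step 9 cancels to the identity and can be dropped.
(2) The expectation value of Y is 1.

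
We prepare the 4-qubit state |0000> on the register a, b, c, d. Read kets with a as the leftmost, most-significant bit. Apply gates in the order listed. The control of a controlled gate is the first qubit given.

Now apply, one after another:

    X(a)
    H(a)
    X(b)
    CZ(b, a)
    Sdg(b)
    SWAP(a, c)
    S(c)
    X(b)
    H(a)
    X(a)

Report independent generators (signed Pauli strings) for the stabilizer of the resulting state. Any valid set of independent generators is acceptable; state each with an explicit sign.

One valid set of independent stabilizer generators is +XIII, +IIYI, +IZII, +IIIZ (any independent generating set of the same group is equally correct).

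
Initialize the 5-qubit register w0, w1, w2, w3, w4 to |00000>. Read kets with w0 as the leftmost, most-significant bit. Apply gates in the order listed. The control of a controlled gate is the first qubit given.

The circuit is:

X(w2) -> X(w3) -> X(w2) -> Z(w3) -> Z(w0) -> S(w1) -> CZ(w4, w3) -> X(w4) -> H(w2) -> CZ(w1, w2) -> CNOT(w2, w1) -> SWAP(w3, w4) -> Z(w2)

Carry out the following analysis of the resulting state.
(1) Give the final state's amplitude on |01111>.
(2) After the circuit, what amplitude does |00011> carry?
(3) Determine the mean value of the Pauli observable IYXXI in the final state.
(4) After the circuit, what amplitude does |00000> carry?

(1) The final state's coefficient on |01111> equals sqrt(2)/2.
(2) |00011> carries amplitude -sqrt(2)/2 in the final state.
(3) In the final state, IYXXI has expectation 0.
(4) The amplitude on |00000> is 0.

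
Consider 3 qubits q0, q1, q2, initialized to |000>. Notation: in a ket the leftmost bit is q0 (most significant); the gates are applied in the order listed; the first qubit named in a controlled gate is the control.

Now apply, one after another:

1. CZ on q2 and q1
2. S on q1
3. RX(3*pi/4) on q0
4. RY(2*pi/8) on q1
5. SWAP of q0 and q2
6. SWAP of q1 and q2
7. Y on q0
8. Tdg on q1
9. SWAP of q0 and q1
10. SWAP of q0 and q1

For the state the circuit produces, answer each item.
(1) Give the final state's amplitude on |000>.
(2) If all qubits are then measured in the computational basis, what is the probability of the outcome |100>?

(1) The amplitude on |000> is 0.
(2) The probability of measuring |100> is 1/8.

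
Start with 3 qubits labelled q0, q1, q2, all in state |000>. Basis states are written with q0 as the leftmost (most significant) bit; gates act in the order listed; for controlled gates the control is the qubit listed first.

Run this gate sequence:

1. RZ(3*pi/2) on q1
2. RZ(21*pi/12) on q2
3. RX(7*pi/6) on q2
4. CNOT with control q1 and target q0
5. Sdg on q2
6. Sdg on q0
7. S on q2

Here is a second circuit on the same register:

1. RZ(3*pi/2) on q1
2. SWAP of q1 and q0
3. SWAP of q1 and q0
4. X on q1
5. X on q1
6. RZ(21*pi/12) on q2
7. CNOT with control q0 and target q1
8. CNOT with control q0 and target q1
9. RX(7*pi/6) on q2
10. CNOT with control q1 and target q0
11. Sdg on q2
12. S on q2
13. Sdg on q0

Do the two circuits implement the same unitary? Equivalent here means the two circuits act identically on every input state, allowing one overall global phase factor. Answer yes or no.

Yes, they are equivalent — the unitaries differ by at most a global phase.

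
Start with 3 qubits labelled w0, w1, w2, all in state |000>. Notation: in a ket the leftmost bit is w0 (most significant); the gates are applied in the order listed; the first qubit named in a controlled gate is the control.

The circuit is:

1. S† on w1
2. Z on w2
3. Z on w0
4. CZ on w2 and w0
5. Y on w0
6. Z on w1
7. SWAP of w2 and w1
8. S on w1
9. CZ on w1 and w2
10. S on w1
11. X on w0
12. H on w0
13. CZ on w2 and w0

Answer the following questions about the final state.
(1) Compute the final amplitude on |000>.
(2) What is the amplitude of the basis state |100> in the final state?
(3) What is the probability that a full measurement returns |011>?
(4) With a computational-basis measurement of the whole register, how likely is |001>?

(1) The final state's coefficient on |000> equals sqrt(2)*I/2.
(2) The final state's coefficient on |100> equals sqrt(2)*I/2.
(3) Outcome |011> occurs with probability 0.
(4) The probability of measuring |001> is 0.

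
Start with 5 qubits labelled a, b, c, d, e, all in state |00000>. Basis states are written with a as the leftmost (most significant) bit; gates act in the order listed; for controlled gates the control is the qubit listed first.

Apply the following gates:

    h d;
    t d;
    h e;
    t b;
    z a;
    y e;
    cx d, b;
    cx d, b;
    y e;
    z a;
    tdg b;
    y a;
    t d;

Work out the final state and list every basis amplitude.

After the circuit, the state carries amplitude I/2 on |10000>, I/2 on |10001>, -1/2 on |10010>, -1/2 on |10011>, and 0 on every other basis state.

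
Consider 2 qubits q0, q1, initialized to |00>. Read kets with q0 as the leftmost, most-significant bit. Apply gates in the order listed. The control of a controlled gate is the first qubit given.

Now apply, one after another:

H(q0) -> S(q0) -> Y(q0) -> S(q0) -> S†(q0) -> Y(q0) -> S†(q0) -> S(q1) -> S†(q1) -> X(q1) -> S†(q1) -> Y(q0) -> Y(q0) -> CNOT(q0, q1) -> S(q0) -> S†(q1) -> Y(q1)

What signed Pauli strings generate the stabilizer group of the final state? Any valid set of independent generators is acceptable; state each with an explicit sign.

The final state is stabilized by the group generated by +XX, +ZZ; other independent generating sets are equally valid.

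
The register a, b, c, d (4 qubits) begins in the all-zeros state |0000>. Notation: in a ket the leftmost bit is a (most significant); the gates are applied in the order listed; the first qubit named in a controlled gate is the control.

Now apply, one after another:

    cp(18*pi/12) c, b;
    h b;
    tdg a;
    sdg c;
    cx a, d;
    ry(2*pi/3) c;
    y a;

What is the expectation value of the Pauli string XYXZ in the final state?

The expectation value of XYXZ is 0.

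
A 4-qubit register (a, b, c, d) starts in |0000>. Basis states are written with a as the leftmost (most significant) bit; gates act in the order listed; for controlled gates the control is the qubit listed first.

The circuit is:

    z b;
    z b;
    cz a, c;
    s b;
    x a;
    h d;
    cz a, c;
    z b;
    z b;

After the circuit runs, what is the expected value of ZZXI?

In the final state, ZZXI has expectation 0.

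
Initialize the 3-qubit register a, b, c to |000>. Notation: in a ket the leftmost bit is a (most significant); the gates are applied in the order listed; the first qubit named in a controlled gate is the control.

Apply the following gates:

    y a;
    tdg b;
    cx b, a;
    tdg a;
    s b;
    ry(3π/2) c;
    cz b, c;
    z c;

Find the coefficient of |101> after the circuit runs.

The amplitude on |101> is -sqrt(2)*exp(I*pi/4)/2.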